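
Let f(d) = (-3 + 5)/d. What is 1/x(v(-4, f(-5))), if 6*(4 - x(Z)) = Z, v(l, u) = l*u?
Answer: 15/56 ≈ 0.26786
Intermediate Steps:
f(d) = 2/d
x(Z) = 4 - Z/6
1/x(v(-4, f(-5))) = 1/(4 - (-2)*2/(-5)/3) = 1/(4 - (-2)*2*(-1/5)/3) = 1/(4 - (-2)*(-2)/(3*5)) = 1/(4 - 1/6*8/5) = 1/(4 - 4/15) = 1/(56/15) = 15/56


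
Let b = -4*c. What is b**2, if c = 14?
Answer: 3136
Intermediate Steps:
b = -56 (b = -4*14 = -56)
b**2 = (-56)**2 = 3136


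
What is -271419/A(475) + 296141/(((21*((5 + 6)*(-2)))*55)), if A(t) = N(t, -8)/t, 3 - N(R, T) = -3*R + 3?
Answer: -2299215071/25410 ≈ -90485.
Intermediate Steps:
N(R, T) = 3*R (N(R, T) = 3 - (-3*R + 3) = 3 - (3 - 3*R) = 3 + (-3 + 3*R) = 3*R)
A(t) = 3 (A(t) = (3*t)/t = 3)
-271419/A(475) + 296141/(((21*((5 + 6)*(-2)))*55)) = -271419/3 + 296141/(((21*((5 + 6)*(-2)))*55)) = -271419*⅓ + 296141/(((21*(11*(-2)))*55)) = -90473 + 296141/(((21*(-22))*55)) = -90473 + 296141/((-462*55)) = -90473 + 296141/(-25410) = -90473 + 296141*(-1/25410) = -90473 - 296141/25410 = -2299215071/25410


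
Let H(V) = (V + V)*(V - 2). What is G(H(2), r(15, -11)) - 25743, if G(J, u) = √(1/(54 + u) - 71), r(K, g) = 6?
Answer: -25743 + I*√63885/30 ≈ -25743.0 + 8.4252*I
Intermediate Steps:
H(V) = 2*V*(-2 + V) (H(V) = (2*V)*(-2 + V) = 2*V*(-2 + V))
G(J, u) = √(-71 + 1/(54 + u))
G(H(2), r(15, -11)) - 25743 = √((-3833 - 71*6)/(54 + 6)) - 25743 = √((-3833 - 426)/60) - 25743 = √((1/60)*(-4259)) - 25743 = √(-4259/60) - 25743 = I*√63885/30 - 25743 = -25743 + I*√63885/30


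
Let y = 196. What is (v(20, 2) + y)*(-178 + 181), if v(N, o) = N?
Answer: 648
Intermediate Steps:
(v(20, 2) + y)*(-178 + 181) = (20 + 196)*(-178 + 181) = 216*3 = 648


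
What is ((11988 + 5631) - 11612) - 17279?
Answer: -11272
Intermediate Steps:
((11988 + 5631) - 11612) - 17279 = (17619 - 11612) - 17279 = 6007 - 17279 = -11272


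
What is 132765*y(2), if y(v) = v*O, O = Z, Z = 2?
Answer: 531060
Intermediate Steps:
O = 2
y(v) = 2*v (y(v) = v*2 = 2*v)
132765*y(2) = 132765*(2*2) = 132765*4 = 531060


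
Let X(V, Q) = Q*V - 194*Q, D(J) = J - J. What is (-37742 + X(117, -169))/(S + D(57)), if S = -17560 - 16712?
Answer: 8243/11424 ≈ 0.72155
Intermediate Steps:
S = -34272
D(J) = 0
X(V, Q) = -194*Q + Q*V
(-37742 + X(117, -169))/(S + D(57)) = (-37742 - 169*(-194 + 117))/(-34272 + 0) = (-37742 - 169*(-77))/(-34272) = (-37742 + 13013)*(-1/34272) = -24729*(-1/34272) = 8243/11424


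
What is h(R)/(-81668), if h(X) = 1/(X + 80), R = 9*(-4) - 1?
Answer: -1/3511724 ≈ -2.8476e-7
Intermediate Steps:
R = -37 (R = -36 - 1 = -37)
h(X) = 1/(80 + X)
h(R)/(-81668) = 1/((80 - 37)*(-81668)) = -1/81668/43 = (1/43)*(-1/81668) = -1/3511724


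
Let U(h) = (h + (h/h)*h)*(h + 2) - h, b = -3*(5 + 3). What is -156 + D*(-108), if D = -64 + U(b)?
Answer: -109884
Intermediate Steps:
b = -24 (b = -3*8 = -24)
U(h) = -h + 2*h*(2 + h) (U(h) = (h + 1*h)*(2 + h) - h = (h + h)*(2 + h) - h = (2*h)*(2 + h) - h = 2*h*(2 + h) - h = -h + 2*h*(2 + h))
D = 1016 (D = -64 - 24*(3 + 2*(-24)) = -64 - 24*(3 - 48) = -64 - 24*(-45) = -64 + 1080 = 1016)
-156 + D*(-108) = -156 + 1016*(-108) = -156 - 109728 = -109884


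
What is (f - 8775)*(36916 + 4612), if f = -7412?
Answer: -672213736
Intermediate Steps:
(f - 8775)*(36916 + 4612) = (-7412 - 8775)*(36916 + 4612) = -16187*41528 = -672213736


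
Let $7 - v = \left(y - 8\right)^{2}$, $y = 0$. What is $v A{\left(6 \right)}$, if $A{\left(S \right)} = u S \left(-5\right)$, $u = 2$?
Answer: $3420$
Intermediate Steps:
$A{\left(S \right)} = - 10 S$ ($A{\left(S \right)} = 2 S \left(-5\right) = - 10 S$)
$v = -57$ ($v = 7 - \left(0 - 8\right)^{2} = 7 - \left(-8\right)^{2} = 7 - 64 = -57$)
$v A{\left(6 \right)} = - 57 \left(\left(-10\right) 6\right) = \left(-57\right) \left(-60\right) = 3420$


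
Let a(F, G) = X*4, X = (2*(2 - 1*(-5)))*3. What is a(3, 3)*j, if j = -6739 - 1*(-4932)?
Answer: -303576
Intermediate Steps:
X = 42 (X = (2*(2 + 5))*3 = (2*7)*3 = 14*3 = 42)
a(F, G) = 168 (a(F, G) = 42*4 = 168)
j = -1807 (j = -6739 + 4932 = -1807)
a(3, 3)*j = 168*(-1807) = -303576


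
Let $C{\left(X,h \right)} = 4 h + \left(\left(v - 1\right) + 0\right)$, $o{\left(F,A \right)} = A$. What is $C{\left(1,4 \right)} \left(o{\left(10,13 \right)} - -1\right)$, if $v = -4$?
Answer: $154$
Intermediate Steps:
$C{\left(X,h \right)} = -5 + 4 h$ ($C{\left(X,h \right)} = 4 h + \left(\left(-4 - 1\right) + 0\right) = 4 h + \left(-5 + 0\right) = 4 h - 5 = -5 + 4 h$)
$C{\left(1,4 \right)} \left(o{\left(10,13 \right)} - -1\right) = \left(-5 + 4 \cdot 4\right) \left(13 - -1\right) = \left(-5 + 16\right) \left(13 + 1\right) = 11 \cdot 14 = 154$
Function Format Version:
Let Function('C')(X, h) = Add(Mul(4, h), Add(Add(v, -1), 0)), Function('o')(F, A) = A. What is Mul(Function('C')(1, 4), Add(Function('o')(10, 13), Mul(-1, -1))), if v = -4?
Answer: 154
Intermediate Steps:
Function('C')(X, h) = Add(-5, Mul(4, h)) (Function('C')(X, h) = Add(Mul(4, h), Add(Add(-4, -1), 0)) = Add(Mul(4, h), Add(-5, 0)) = Add(Mul(4, h), -5) = Add(-5, Mul(4, h)))
Mul(Function('C')(1, 4), Add(Function('o')(10, 13), Mul(-1, -1))) = Mul(Add(-5, Mul(4, 4)), Add(13, Mul(-1, -1))) = Mul(Add(-5, 16), Add(13, 1)) = Mul(11, 14) = 154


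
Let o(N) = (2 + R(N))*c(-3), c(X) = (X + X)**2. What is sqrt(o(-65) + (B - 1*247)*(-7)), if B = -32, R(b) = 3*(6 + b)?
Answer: 3*I*sqrt(483) ≈ 65.932*I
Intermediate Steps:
R(b) = 18 + 3*b
c(X) = 4*X**2 (c(X) = (2*X)**2 = 4*X**2)
o(N) = 720 + 108*N (o(N) = (2 + (18 + 3*N))*(4*(-3)**2) = (20 + 3*N)*(4*9) = (20 + 3*N)*36 = 720 + 108*N)
sqrt(o(-65) + (B - 1*247)*(-7)) = sqrt((720 + 108*(-65)) + (-32 - 1*247)*(-7)) = sqrt((720 - 7020) + (-32 - 247)*(-7)) = sqrt(-6300 - 279*(-7)) = sqrt(-6300 + 1953) = sqrt(-4347) = 3*I*sqrt(483)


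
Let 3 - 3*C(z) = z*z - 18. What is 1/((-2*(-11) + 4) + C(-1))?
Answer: 3/98 ≈ 0.030612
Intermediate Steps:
C(z) = 7 - z²/3 (C(z) = 1 - (z*z - 18)/3 = 1 - (z² - 18)/3 = 1 - (-18 + z²)/3 = 1 + (6 - z²/3) = 7 - z²/3)
1/((-2*(-11) + 4) + C(-1)) = 1/((-2*(-11) + 4) + (7 - ⅓*(-1)²)) = 1/((22 + 4) + (7 - ⅓*1)) = 1/(26 + (7 - ⅓)) = 1/(26 + 20/3) = 1/(98/3) = 3/98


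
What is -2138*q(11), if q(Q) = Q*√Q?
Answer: -23518*√11 ≈ -78000.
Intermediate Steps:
q(Q) = Q^(3/2)
-2138*q(11) = -23518*√11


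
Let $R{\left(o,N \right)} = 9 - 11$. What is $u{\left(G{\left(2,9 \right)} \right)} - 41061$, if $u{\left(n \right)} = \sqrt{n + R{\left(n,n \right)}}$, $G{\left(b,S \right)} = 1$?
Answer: $-41061 + i \approx -41061.0 + 1.0 i$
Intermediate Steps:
$R{\left(o,N \right)} = -2$
$u{\left(n \right)} = \sqrt{-2 + n}$ ($u{\left(n \right)} = \sqrt{n - 2} = \sqrt{-2 + n}$)
$u{\left(G{\left(2,9 \right)} \right)} - 41061 = \sqrt{-2 + 1} - 41061 = \sqrt{-1} - 41061 = i - 41061 = -41061 + i$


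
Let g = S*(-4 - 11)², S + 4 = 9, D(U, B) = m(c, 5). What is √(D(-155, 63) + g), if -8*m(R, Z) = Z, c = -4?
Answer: √17990/4 ≈ 33.532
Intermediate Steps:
m(R, Z) = -Z/8
D(U, B) = -5/8 (D(U, B) = -⅛*5 = -5/8)
S = 5 (S = -4 + 9 = 5)
g = 1125 (g = 5*(-4 - 11)² = 5*(-15)² = 5*225 = 1125)
√(D(-155, 63) + g) = √(-5/8 + 1125) = √(8995/8) = √17990/4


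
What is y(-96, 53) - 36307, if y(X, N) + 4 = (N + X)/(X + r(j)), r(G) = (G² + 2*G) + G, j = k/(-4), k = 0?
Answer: -3485813/96 ≈ -36311.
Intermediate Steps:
j = 0 (j = 0/(-4) = 0*(-¼) = 0)
r(G) = G² + 3*G
y(X, N) = -4 + (N + X)/X (y(X, N) = -4 + (N + X)/(X + 0*(3 + 0)) = -4 + (N + X)/(X + 0*3) = -4 + (N + X)/(X + 0) = -4 + (N + X)/X)
y(-96, 53) - 36307 = (-3 + 53/(-96)) - 36307 = (-3 + 53*(-1/96)) - 36307 = (-3 - 53/96) - 36307 = -341/96 - 36307 = -3485813/96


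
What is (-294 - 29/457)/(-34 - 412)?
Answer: 134387/203822 ≈ 0.65934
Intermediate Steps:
(-294 - 29/457)/(-34 - 412) = (-294 - 29*1/457)/(-446) = (-294 - 29/457)*(-1/446) = -134387/457*(-1/446) = 134387/203822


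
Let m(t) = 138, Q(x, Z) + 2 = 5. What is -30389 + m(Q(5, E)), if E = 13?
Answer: -30251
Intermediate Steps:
Q(x, Z) = 3 (Q(x, Z) = -2 + 5 = 3)
-30389 + m(Q(5, E)) = -30389 + 138 = -30251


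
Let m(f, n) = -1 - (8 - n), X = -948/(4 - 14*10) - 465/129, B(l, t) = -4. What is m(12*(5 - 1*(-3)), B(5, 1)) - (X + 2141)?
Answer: -3154069/1462 ≈ -2157.4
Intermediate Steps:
X = 4921/1462 (X = -948/(4 - 140) - 465*1/129 = -948/(-136) - 155/43 = -948*(-1/136) - 155/43 = 237/34 - 155/43 = 4921/1462 ≈ 3.3659)
m(f, n) = -9 + n (m(f, n) = -1 + (-8 + n) = -9 + n)
m(12*(5 - 1*(-3)), B(5, 1)) - (X + 2141) = (-9 - 4) - (4921/1462 + 2141) = -13 - 1*3135063/1462 = -13 - 3135063/1462 = -3154069/1462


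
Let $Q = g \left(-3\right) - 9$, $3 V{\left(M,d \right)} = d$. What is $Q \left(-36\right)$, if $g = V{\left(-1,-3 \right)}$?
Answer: $216$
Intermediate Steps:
$V{\left(M,d \right)} = \frac{d}{3}$
$g = -1$ ($g = \frac{1}{3} \left(-3\right) = -1$)
$Q = -6$ ($Q = \left(-1\right) \left(-3\right) - 9 = 3 - 9 = -6$)
$Q \left(-36\right) = \left(-6\right) \left(-36\right) = 216$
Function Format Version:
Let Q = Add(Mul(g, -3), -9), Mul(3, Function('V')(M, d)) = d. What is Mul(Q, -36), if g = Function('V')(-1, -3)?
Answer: 216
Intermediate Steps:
Function('V')(M, d) = Mul(Rational(1, 3), d)
g = -1 (g = Mul(Rational(1, 3), -3) = -1)
Q = -6 (Q = Add(Mul(-1, -3), -9) = Add(3, -9) = -6)
Mul(Q, -36) = Mul(-6, -36) = 216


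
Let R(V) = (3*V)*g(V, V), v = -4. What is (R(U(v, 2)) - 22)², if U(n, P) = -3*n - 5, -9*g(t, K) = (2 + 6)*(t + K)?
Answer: 722500/9 ≈ 80278.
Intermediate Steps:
g(t, K) = -8*K/9 - 8*t/9 (g(t, K) = -(2 + 6)*(t + K)/9 = -8*(K + t)/9 = -(8*K + 8*t)/9 = -8*K/9 - 8*t/9)
U(n, P) = -5 - 3*n
R(V) = -16*V²/3 (R(V) = (3*V)*(-8*V/9 - 8*V/9) = (3*V)*(-16*V/9) = -16*V²/3)
(R(U(v, 2)) - 22)² = (-16*(-5 - 3*(-4))²/3 - 22)² = (-16*(-5 + 12)²/3 - 22)² = (-16/3*7² - 22)² = (-16/3*49 - 22)² = (-784/3 - 22)² = (-850/3)² = 722500/9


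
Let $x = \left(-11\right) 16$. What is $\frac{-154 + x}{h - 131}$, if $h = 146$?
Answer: $-22$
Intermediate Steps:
$x = -176$
$\frac{-154 + x}{h - 131} = \frac{-154 - 176}{146 - 131} = - \frac{330}{15} = \left(-330\right) \frac{1}{15} = -22$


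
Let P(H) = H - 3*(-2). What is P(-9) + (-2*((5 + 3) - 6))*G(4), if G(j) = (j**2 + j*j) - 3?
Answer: -119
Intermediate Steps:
G(j) = -3 + 2*j**2 (G(j) = (j**2 + j**2) - 3 = 2*j**2 - 3 = -3 + 2*j**2)
P(H) = 6 + H (P(H) = H + 6 = 6 + H)
P(-9) + (-2*((5 + 3) - 6))*G(4) = (6 - 9) + (-2*((5 + 3) - 6))*(-3 + 2*4**2) = -3 + (-2*(8 - 6))*(-3 + 2*16) = -3 + (-2*2)*(-3 + 32) = -3 - 4*29 = -3 - 116 = -119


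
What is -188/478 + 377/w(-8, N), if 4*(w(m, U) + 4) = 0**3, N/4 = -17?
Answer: -90479/956 ≈ -94.643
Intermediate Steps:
N = -68 (N = 4*(-17) = -68)
w(m, U) = -4 (w(m, U) = -4 + (1/4)*0**3 = -4 + (1/4)*0 = -4 + 0 = -4)
-188/478 + 377/w(-8, N) = -188/478 + 377/(-4) = -188*1/478 + 377*(-1/4) = -94/239 - 377/4 = -90479/956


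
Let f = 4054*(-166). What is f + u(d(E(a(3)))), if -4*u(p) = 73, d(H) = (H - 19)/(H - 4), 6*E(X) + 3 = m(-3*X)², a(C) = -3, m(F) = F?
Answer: -2691929/4 ≈ -6.7298e+5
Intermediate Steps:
E(X) = -½ + 3*X²/2 (E(X) = -½ + (-3*X)²/6 = -½ + (9*X²)/6 = -½ + 3*X²/2)
d(H) = (-19 + H)/(-4 + H)
f = -672964
u(p) = -73/4 (u(p) = -¼*73 = -73/4)
f + u(d(E(a(3)))) = -672964 - 73/4 = -2691929/4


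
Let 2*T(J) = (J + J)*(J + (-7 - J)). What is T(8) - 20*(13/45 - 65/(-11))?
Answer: -17816/99 ≈ -179.96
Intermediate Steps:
T(J) = -7*J (T(J) = ((J + J)*(J + (-7 - J)))/2 = ((2*J)*(-7))/2 = (-14*J)/2 = -7*J)
T(8) - 20*(13/45 - 65/(-11)) = -7*8 - 20*(13/45 - 65/(-11)) = -56 - 20*(13*(1/45) - 65*(-1/11)) = -56 - 20*(13/45 + 65/11) = -56 - 20*3068/495 = -56 - 12272/99 = -17816/99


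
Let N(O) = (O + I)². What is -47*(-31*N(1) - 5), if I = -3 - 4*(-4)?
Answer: 285807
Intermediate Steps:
I = 13 (I = -3 + 16 = 13)
N(O) = (13 + O)² (N(O) = (O + 13)² = (13 + O)²)
-47*(-31*N(1) - 5) = -47*(-31*(13 + 1)² - 5) = -47*(-31*14² - 5) = -47*(-31*196 - 5) = -47*(-6076 - 5) = -47*(-6081) = 285807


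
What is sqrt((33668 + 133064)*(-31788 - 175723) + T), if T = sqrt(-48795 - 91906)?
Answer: sqrt(-34598724052 + I*sqrt(140701)) ≈ 0.e-3 + 1.8601e+5*I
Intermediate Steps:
T = I*sqrt(140701) (T = sqrt(-140701) = I*sqrt(140701) ≈ 375.1*I)
sqrt((33668 + 133064)*(-31788 - 175723) + T) = sqrt((33668 + 133064)*(-31788 - 175723) + I*sqrt(140701)) = sqrt(166732*(-207511) + I*sqrt(140701)) = sqrt(-34598724052 + I*sqrt(140701))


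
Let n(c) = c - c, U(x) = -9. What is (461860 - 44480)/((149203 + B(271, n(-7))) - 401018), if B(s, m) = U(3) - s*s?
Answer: -83476/65053 ≈ -1.2832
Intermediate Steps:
n(c) = 0
B(s, m) = -9 - s² (B(s, m) = -9 - s*s = -9 - s²)
(461860 - 44480)/((149203 + B(271, n(-7))) - 401018) = (461860 - 44480)/((149203 + (-9 - 1*271²)) - 401018) = 417380/((149203 + (-9 - 1*73441)) - 401018) = 417380/((149203 + (-9 - 73441)) - 401018) = 417380/((149203 - 73450) - 401018) = 417380/(75753 - 401018) = 417380/(-325265) = 417380*(-1/325265) = -83476/65053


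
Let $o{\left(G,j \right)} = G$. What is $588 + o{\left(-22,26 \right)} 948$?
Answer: $-20268$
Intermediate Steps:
$588 + o{\left(-22,26 \right)} 948 = 588 - 20856 = -20268$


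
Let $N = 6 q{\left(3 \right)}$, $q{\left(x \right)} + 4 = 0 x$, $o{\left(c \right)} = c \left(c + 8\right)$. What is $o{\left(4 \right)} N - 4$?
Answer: $-1156$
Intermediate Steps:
$o{\left(c \right)} = c \left(8 + c\right)$
$q{\left(x \right)} = -4$ ($q{\left(x \right)} = -4 + 0 x = -4 + 0 = -4$)
$N = -24$ ($N = 6 \left(-4\right) = -24$)
$o{\left(4 \right)} N - 4 = 4 \left(8 + 4\right) \left(-24\right) - 4 = 4 \cdot 12 \left(-24\right) - 4 = 48 \left(-24\right) - 4 = -1152 - 4 = -1156$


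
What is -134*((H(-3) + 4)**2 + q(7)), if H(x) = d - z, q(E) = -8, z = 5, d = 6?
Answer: -2278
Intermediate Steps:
H(x) = 1 (H(x) = 6 - 1*5 = 6 - 5 = 1)
-134*((H(-3) + 4)**2 + q(7)) = -134*((1 + 4)**2 - 8) = -134*(5**2 - 8) = -134*(25 - 8) = -134*17 = -2278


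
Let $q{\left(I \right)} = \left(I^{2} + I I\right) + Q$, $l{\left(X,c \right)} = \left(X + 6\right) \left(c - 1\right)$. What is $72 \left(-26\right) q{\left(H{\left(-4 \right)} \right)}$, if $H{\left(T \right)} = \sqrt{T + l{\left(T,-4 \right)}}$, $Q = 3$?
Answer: $46800$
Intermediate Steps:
$l{\left(X,c \right)} = \left(-1 + c\right) \left(6 + X\right)$ ($l{\left(X,c \right)} = \left(6 + X\right) \left(-1 + c\right) = \left(-1 + c\right) \left(6 + X\right)$)
$H{\left(T \right)} = \sqrt{-30 - 4 T}$ ($H{\left(T \right)} = \sqrt{T + \left(-6 - T + 6 \left(-4\right) + T \left(-4\right)\right)} = \sqrt{T - \left(30 + 5 T\right)} = \sqrt{-30 - 4 T}$)
$q{\left(I \right)} = 3 + 2 I^{2}$ ($q{\left(I \right)} = \left(I^{2} + I I\right) + 3 = \left(I^{2} + I^{2}\right) + 3 = 2 I^{2} + 3 = 3 + 2 I^{2}$)
$72 \left(-26\right) q{\left(H{\left(-4 \right)} \right)} = 72 \left(-26\right) \left(3 + 2 \left(\sqrt{-30 - -16}\right)^{2}\right) = - 1872 \left(3 + 2 \left(\sqrt{-30 + 16}\right)^{2}\right) = - 1872 \left(3 + 2 \left(\sqrt{-14}\right)^{2}\right) = - 1872 \left(3 + 2 \left(i \sqrt{14}\right)^{2}\right) = - 1872 \left(3 + 2 \left(-14\right)\right) = - 1872 \left(3 - 28\right) = \left(-1872\right) \left(-25\right) = 46800$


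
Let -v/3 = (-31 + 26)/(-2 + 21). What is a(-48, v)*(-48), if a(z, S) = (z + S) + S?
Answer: 42336/19 ≈ 2228.2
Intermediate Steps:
v = 15/19 (v = -3*(-31 + 26)/(-2 + 21) = -(-15)/19 = -3*(-5/19) = 15/19 ≈ 0.78947)
a(z, S) = z + 2*S (a(z, S) = (S + z) + S = z + 2*S)
a(-48, v)*(-48) = (-48 + 2*(15/19))*(-48) = (-48 + 30/19)*(-48) = -882/19*(-48) = 42336/19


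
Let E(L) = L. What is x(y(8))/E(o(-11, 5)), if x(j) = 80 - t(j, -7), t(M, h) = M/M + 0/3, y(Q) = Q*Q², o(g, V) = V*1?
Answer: 79/5 ≈ 15.800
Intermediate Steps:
o(g, V) = V
y(Q) = Q³
t(M, h) = 1 (t(M, h) = 1 + 0*(⅓) = 1 + 0 = 1)
x(j) = 79 (x(j) = 80 - 1*1 = 80 - 1 = 79)
x(y(8))/E(o(-11, 5)) = 79/5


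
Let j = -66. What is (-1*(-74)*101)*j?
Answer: -493284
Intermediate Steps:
(-1*(-74)*101)*j = (-1*(-74)*101)*(-66) = (74*101)*(-66) = 7474*(-66) = -493284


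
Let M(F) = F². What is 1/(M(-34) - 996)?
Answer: 1/160 ≈ 0.0062500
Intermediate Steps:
1/(M(-34) - 996) = 1/((-34)² - 996) = 1/(1156 - 996) = 1/160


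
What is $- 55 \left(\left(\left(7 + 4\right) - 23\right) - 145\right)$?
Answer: $8635$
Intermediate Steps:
$- 55 \left(\left(\left(7 + 4\right) - 23\right) - 145\right) = - 55 \left(\left(11 - 23\right) - 145\right) = - 55 \left(-12 - 145\right) = \left(-55\right) \left(-157\right) = 8635$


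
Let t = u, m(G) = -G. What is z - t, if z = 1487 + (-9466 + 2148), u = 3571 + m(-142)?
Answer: -9544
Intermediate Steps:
u = 3713 (u = 3571 - 1*(-142) = 3571 + 142 = 3713)
z = -5831 (z = 1487 - 7318 = -5831)
t = 3713
z - t = -5831 - 1*3713 = -5831 - 3713 = -9544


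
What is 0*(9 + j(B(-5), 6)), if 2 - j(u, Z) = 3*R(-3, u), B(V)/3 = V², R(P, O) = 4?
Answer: 0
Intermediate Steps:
B(V) = 3*V²
j(u, Z) = -10 (j(u, Z) = 2 - 3*4 = 2 - 1*12 = 2 - 12 = -10)
0*(9 + j(B(-5), 6)) = 0*(9 - 10) = 0*(-1) = 0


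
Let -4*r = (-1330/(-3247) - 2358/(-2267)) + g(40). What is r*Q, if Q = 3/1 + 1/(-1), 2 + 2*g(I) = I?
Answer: -150529567/14721898 ≈ -10.225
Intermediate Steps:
g(I) = -1 + I/2
Q = 2 (Q = 3*1 + 1*(-1) = 3 - 1 = 2)
r = -150529567/29443796 (r = -((-1330/(-3247) - 2358/(-2267)) + (-1 + (½)*40))/4 = -((-1330*(-1/3247) - 2358*(-1/2267)) + (-1 + 20))/4 = -((1330/3247 + 2358/2267) + 19)/4 = -(10671536/7360949 + 19)/4 = -¼*150529567/7360949 = -150529567/29443796 ≈ -5.1124)
r*Q = -150529567/29443796*2 = -150529567/14721898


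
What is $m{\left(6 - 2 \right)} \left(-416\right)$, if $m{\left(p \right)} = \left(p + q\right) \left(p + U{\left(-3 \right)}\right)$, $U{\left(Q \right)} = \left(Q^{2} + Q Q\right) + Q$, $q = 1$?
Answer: $-39520$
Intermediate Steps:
$U{\left(Q \right)} = Q + 2 Q^{2}$ ($U{\left(Q \right)} = \left(Q^{2} + Q^{2}\right) + Q = 2 Q^{2} + Q = Q + 2 Q^{2}$)
$m{\left(p \right)} = \left(1 + p\right) \left(15 + p\right)$ ($m{\left(p \right)} = \left(p + 1\right) \left(p - 3 \left(1 + 2 \left(-3\right)\right)\right) = \left(1 + p\right) \left(p - 3 \left(1 - 6\right)\right) = \left(1 + p\right) \left(p - -15\right) = \left(1 + p\right) \left(p + 15\right) = \left(1 + p\right) \left(15 + p\right)$)
$m{\left(6 - 2 \right)} \left(-416\right) = \left(15 + \left(6 - 2\right)^{2} + 16 \left(6 - 2\right)\right) \left(-416\right) = \left(15 + 4^{2} + 16 \cdot 4\right) \left(-416\right) = \left(15 + 16 + 64\right) \left(-416\right) = 95 \left(-416\right) = -39520$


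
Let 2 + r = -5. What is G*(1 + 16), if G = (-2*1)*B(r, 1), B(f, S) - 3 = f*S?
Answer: 136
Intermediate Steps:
r = -7 (r = -2 - 5 = -7)
B(f, S) = 3 + S*f (B(f, S) = 3 + f*S = 3 + S*f)
G = 8 (G = (-2*1)*(3 + 1*(-7)) = -2*(3 - 7) = -2*(-4) = 8)
G*(1 + 16) = 8*(1 + 16) = 8*17 = 136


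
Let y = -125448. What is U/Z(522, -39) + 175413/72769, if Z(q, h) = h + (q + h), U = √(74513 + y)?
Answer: 175413/72769 + I*√50935/444 ≈ 2.4105 + 0.50831*I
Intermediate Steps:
U = I*√50935 (U = √(74513 - 125448) = √(-50935) = I*√50935 ≈ 225.69*I)
Z(q, h) = q + 2*h (Z(q, h) = h + (h + q) = q + 2*h)
U/Z(522, -39) + 175413/72769 = (I*√50935)/(522 + 2*(-39)) + 175413/72769 = (I*√50935)/(522 - 78) + 175413*(1/72769) = (I*√50935)/444 + 175413/72769 = (I*√50935)*(1/444) + 175413/72769 = I*√50935/444 + 175413/72769 = 175413/72769 + I*√50935/444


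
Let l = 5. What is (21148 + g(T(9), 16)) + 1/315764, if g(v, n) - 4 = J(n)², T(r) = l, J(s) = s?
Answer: 6759875713/315764 ≈ 21408.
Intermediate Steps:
T(r) = 5
g(v, n) = 4 + n²
(21148 + g(T(9), 16)) + 1/315764 = (21148 + (4 + 16²)) + 1/315764 = (21148 + (4 + 256)) + 1/315764 = (21148 + 260) + 1/315764 = 21408 + 1/315764 = 6759875713/315764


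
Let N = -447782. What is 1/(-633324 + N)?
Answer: -1/1081106 ≈ -9.2498e-7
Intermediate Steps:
1/(-633324 + N) = 1/(-633324 - 447782) = 1/(-1081106) = -1/1081106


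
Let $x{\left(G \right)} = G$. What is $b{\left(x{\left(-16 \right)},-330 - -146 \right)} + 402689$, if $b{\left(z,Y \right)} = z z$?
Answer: $402945$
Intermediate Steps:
$b{\left(z,Y \right)} = z^{2}$
$b{\left(x{\left(-16 \right)},-330 - -146 \right)} + 402689 = \left(-16\right)^{2} + 402689 = 256 + 402689 = 402945$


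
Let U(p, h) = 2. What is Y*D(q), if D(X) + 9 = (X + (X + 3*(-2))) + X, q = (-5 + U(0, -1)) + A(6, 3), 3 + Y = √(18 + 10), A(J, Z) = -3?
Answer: 99 - 66*√7 ≈ -75.620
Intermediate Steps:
Y = -3 + 2*√7 (Y = -3 + √(18 + 10) = -3 + √28 = -3 + 2*√7 ≈ 2.2915)
q = -6 (q = (-5 + 2) - 3 = -3 - 3 = -6)
D(X) = -15 + 3*X (D(X) = -9 + ((X + (X + 3*(-2))) + X) = -9 + ((X + (X - 6)) + X) = -9 + ((X + (-6 + X)) + X) = -9 + ((-6 + 2*X) + X) = -9 + (-6 + 3*X) = -15 + 3*X)
Y*D(q) = (-3 + 2*√7)*(-15 + 3*(-6)) = (-3 + 2*√7)*(-15 - 18) = (-3 + 2*√7)*(-33) = 99 - 66*√7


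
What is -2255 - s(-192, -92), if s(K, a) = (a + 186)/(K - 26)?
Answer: -245748/109 ≈ -2254.6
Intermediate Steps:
s(K, a) = (186 + a)/(-26 + K)
-2255 - s(-192, -92) = -2255 - (186 - 92)/(-26 - 192) = -2255 - 94/(-218) = -2255 - (-1)*94/218 = -2255 - 1*(-47/109) = -2255 + 47/109 = -245748/109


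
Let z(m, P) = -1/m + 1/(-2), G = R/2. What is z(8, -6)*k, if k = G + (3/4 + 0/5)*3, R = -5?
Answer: 5/32 ≈ 0.15625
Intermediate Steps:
G = -5/2 ≈ -2.5000
z(m, P) = -½ - 1/m (z(m, P) = -1/m + 1*(-½) = -1/m - ½ = -½ - 1/m)
k = -¼ (k = -5/2 + (3/4 + 0/5)*3 = -5/2 + (3*(¼) + 0*(⅕))*3 = -5/2 + (¾ + 0)*3 = -5/2 + (¾)*3 = -5/2 + 9/4 = -¼ ≈ -0.25000)
z(8, -6)*k = ((½)*(-2 - 1*8)/8)*(-¼) = ((½)*(⅛)*(-2 - 8))*(-¼) = ((½)*(⅛)*(-10))*(-¼) = -5/8*(-¼) = 5/32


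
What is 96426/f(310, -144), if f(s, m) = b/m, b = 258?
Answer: -2314224/43 ≈ -53819.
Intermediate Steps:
f(s, m) = 258/m
96426/f(310, -144) = 96426/((258/(-144))) = 96426/((258*(-1/144))) = 96426/(-43/24) = 96426*(-24/43) = -2314224/43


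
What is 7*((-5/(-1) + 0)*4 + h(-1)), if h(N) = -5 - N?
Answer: 112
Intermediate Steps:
7*((-5/(-1) + 0)*4 + h(-1)) = 7*((-5/(-1) + 0)*4 + (-5 - 1*(-1))) = 7*((-5*(-1) + 0)*4 + (-5 + 1)) = 7*((5 + 0)*4 - 4) = 7*(5*4 - 4) = 7*(20 - 4) = 7*16 = 112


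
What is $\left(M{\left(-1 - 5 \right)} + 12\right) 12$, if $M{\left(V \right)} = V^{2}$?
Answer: $576$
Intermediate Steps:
$\left(M{\left(-1 - 5 \right)} + 12\right) 12 = \left(\left(-1 - 5\right)^{2} + 12\right) 12 = \left(\left(-6\right)^{2} + 12\right) 12 = \left(36 + 12\right) 12 = 48 \cdot 12 = 576$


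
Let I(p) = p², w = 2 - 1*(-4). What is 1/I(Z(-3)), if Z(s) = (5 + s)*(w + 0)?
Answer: 1/144 ≈ 0.0069444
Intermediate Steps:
w = 6 (w = 2 + 4 = 6)
Z(s) = 30 + 6*s (Z(s) = (5 + s)*(6 + 0) = (5 + s)*6 = 30 + 6*s)
1/I(Z(-3)) = 1/((30 + 6*(-3))²) = 1/((30 - 18)²) = 1/(12²) = 1/144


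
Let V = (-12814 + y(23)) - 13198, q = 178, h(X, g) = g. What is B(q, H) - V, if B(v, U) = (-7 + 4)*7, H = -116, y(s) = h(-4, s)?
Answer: 25968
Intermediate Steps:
y(s) = s
B(v, U) = -21 (B(v, U) = -3*7 = -21)
V = -25989 (V = (-12814 + 23) - 13198 = -12791 - 13198 = -25989)
B(q, H) - V = -21 - 1*(-25989) = -21 + 25989 = 25968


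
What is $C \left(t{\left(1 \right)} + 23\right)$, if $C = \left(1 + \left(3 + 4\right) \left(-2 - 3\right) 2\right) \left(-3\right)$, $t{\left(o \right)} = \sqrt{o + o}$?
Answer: $4761 + 207 \sqrt{2} \approx 5053.7$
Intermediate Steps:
$t{\left(o \right)} = \sqrt{2} \sqrt{o}$ ($t{\left(o \right)} = \sqrt{2 o} = \sqrt{2} \sqrt{o}$)
$C = 207$ ($C = \left(1 + 7 \left(-5\right) 2\right) \left(-3\right) = \left(1 - 70\right) \left(-3\right) = \left(-69\right) \left(-3\right) = 207$)
$C \left(t{\left(1 \right)} + 23\right) = 207 \left(\sqrt{2} \sqrt{1} + 23\right) = 207 \left(\sqrt{2} \cdot 1 + 23\right) = 207 \left(\sqrt{2} + 23\right) = 207 \left(23 + \sqrt{2}\right) = 4761 + 207 \sqrt{2}$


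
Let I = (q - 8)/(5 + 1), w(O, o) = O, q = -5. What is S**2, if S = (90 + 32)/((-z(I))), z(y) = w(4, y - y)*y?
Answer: 33489/169 ≈ 198.16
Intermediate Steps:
I = -13/6 (I = (-5 - 8)/(5 + 1) = -13/6 ≈ -2.1667)
z(y) = 4*y
S = 183/13 (S = (90 + 32)/((-4*(-13)/6)) = 122/((-1*(-26/3))) = 122/(26/3) = 122*(3/26) = 183/13 ≈ 14.077)
S**2 = (183/13)**2 = 33489/169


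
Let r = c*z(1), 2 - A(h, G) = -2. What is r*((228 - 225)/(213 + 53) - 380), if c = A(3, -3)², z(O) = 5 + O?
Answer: -4851696/133 ≈ -36479.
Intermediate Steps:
A(h, G) = 4 (A(h, G) = 2 - 1*(-2) = 2 + 2 = 4)
c = 16 (c = 4² = 16)
r = 96 (r = 16*(5 + 1) = 16*6 = 96)
r*((228 - 225)/(213 + 53) - 380) = 96*((228 - 225)/(213 + 53) - 380) = 96*(3/266 - 380) = 96*(-101077/266) = -4851696/133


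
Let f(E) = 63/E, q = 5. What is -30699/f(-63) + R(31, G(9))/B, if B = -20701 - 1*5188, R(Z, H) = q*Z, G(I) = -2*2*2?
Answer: 794766256/25889 ≈ 30699.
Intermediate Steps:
G(I) = -8 (G(I) = -4*2 = -8)
R(Z, H) = 5*Z
B = -25889 (B = -20701 - 5188 = -25889)
-30699/f(-63) + R(31, G(9))/B = -30699/(63/(-63)) + (5*31)/(-25889) = -30699/(63*(-1/63)) + 155*(-1/25889) = -30699/(-1) - 155/25889 = -30699*(-1) - 155/25889 = 30699 - 155/25889 = 794766256/25889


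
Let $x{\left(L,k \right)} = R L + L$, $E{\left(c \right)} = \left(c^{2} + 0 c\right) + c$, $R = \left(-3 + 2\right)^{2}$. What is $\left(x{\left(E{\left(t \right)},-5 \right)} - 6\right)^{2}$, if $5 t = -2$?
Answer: $\frac{26244}{625} \approx 41.99$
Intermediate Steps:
$R = 1$ ($R = \left(-1\right)^{2} = 1$)
$t = - \frac{2}{5}$ ($t = \frac{1}{5} \left(-2\right) = - \frac{2}{5} \approx -0.4$)
$E{\left(c \right)} = c + c^{2}$ ($E{\left(c \right)} = \left(c^{2} + 0\right) + c = c^{2} + c = c + c^{2}$)
$x{\left(L,k \right)} = 2 L$ ($x{\left(L,k \right)} = 1 L + L = L + L = 2 L$)
$\left(x{\left(E{\left(t \right)},-5 \right)} - 6\right)^{2} = \left(2 \left(- \frac{2 \left(1 - \frac{2}{5}\right)}{5}\right) - 6\right)^{2} = \left(2 \left(\left(- \frac{2}{5}\right) \frac{3}{5}\right) - 6\right)^{2} = \left(2 \left(- \frac{6}{25}\right) - 6\right)^{2} = \left(- \frac{12}{25} - 6\right)^{2} = \left(- \frac{162}{25}\right)^{2} = \frac{26244}{625}$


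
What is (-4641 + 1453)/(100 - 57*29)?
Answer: 3188/1553 ≈ 2.0528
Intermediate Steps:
(-4641 + 1453)/(100 - 57*29) = -3188/(100 - 1653) = -3188/(-1553) = -3188*(-1/1553) = 3188/1553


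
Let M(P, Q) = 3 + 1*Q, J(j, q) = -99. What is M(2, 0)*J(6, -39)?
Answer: -297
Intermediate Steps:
M(P, Q) = 3 + Q
M(2, 0)*J(6, -39) = (3 + 0)*(-99) = 3*(-99) = -297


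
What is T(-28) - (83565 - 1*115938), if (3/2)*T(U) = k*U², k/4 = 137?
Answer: 956383/3 ≈ 3.1879e+5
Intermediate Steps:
k = 548 (k = 4*137 = 548)
T(U) = 1096*U²/3 (T(U) = 2*(548*U²)/3 = 1096*U²/3)
T(-28) - (83565 - 1*115938) = (1096/3)*(-28)² - (83565 - 1*115938) = (1096/3)*784 - (83565 - 115938) = 859264/3 - 1*(-32373) = 859264/3 + 32373 = 956383/3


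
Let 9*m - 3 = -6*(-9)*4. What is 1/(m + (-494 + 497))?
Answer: 3/82 ≈ 0.036585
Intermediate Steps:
m = 73/3 (m = ⅓ + (-6*(-9)*4)/9 = ⅓ + (54*4)/9 = ⅓ + (⅑)*216 = ⅓ + 24 = 73/3 ≈ 24.333)
1/(m + (-494 + 497)) = 1/(73/3 + (-494 + 497)) = 1/(73/3 + 3) = 1/(82/3) = 3/82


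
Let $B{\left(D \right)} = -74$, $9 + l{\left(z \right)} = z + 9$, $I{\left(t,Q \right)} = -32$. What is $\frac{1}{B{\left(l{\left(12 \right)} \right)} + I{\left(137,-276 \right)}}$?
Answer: $- \frac{1}{106} \approx -0.009434$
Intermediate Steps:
$l{\left(z \right)} = z$ ($l{\left(z \right)} = -9 + \left(z + 9\right) = -9 + \left(9 + z\right) = z$)
$\frac{1}{B{\left(l{\left(12 \right)} \right)} + I{\left(137,-276 \right)}} = \frac{1}{-74 - 32} = \frac{1}{-106} = - \frac{1}{106}$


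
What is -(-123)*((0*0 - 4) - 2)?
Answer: -738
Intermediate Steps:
-(-123)*((0*0 - 4) - 2) = -(-123)*((0 - 4) - 2) = -(-123)*(-4 - 2) = -(-123)*(-6) = -41*18 = -738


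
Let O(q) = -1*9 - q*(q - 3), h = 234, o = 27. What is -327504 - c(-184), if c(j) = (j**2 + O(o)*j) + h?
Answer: -482482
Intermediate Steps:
O(q) = -9 - q*(-3 + q)
c(j) = 234 + j**2 - 657*j (c(j) = (j**2 + (-9 - 1*27**2 + 3*27)*j) + 234 = (j**2 + (-9 - 1*729 + 81)*j) + 234 = (j**2 + (-9 - 729 + 81)*j) + 234 = (j**2 - 657*j) + 234 = 234 + j**2 - 657*j)
-327504 - c(-184) = -327504 - (234 + (-184)**2 - 657*(-184)) = -327504 - (234 + 33856 + 120888) = -327504 - 1*154978 = -327504 - 154978 = -482482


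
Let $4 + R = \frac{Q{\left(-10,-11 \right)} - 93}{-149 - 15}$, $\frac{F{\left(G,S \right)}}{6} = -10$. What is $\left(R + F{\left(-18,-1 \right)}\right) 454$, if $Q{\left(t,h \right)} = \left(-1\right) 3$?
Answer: $- \frac{1180400}{41} \approx -28790.0$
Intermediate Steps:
$F{\left(G,S \right)} = -60$ ($F{\left(G,S \right)} = 6 \left(-10\right) = -60$)
$Q{\left(t,h \right)} = -3$
$R = - \frac{140}{41}$ ($R = -4 + \frac{-3 - 93}{-149 - 15} = -4 - \frac{96}{-164} = -4 - - \frac{24}{41} = -4 + \frac{24}{41} = - \frac{140}{41} \approx -3.4146$)
$\left(R + F{\left(-18,-1 \right)}\right) 454 = \left(- \frac{140}{41} - 60\right) 454 = \left(- \frac{2600}{41}\right) 454 = - \frac{1180400}{41}$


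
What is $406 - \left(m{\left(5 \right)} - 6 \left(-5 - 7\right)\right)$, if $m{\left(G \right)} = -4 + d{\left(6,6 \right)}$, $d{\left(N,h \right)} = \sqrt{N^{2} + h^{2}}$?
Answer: $338 - 6 \sqrt{2} \approx 329.51$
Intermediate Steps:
$m{\left(G \right)} = -4 + 6 \sqrt{2}$ ($m{\left(G \right)} = -4 + \sqrt{6^{2} + 6^{2}} = -4 + \sqrt{36 + 36} = -4 + \sqrt{72} = -4 + 6 \sqrt{2}$)
$406 - \left(m{\left(5 \right)} - 6 \left(-5 - 7\right)\right) = 406 - \left(\left(-4 + 6 \sqrt{2}\right) - 6 \left(-5 - 7\right)\right) = 406 - \left(\left(-4 + 6 \sqrt{2}\right) - 6 \left(-12\right)\right) = 406 - \left(\left(-4 + 6 \sqrt{2}\right) - -72\right) = 406 - \left(\left(-4 + 6 \sqrt{2}\right) + 72\right) = 406 - \left(68 + 6 \sqrt{2}\right) = 338 - 6 \sqrt{2}$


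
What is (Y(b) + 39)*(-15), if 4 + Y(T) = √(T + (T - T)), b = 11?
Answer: -525 - 15*√11 ≈ -574.75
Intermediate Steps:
Y(T) = -4 + √T (Y(T) = -4 + √(T + (T - T)) = -4 + √(T + 0) = -4 + √T)
(Y(b) + 39)*(-15) = ((-4 + √11) + 39)*(-15) = (35 + √11)*(-15) = -525 - 15*√11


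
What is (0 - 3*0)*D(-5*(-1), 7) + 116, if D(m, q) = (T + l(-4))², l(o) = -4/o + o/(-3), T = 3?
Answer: 116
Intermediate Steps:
l(o) = -4/o - o/3 (l(o) = -4/o + o*(-⅓) = -4/o - o/3)
D(m, q) = 256/9 (D(m, q) = (3 + (-4/(-4) - ⅓*(-4)))² = (3 + (-4*(-¼) + 4/3))² = (3 + (1 + 4/3))² = (3 + 7/3)² = (16/3)² = 256/9)
(0 - 3*0)*D(-5*(-1), 7) + 116 = (0 - 3*0)*(256/9) + 116 = (0 + 0)*(256/9) + 116 = 0*(256/9) + 116 = 0 + 116 = 116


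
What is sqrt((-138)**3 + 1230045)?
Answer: I*sqrt(1398027) ≈ 1182.4*I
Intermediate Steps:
sqrt((-138)**3 + 1230045) = sqrt(-2628072 + 1230045) = sqrt(-1398027) = I*sqrt(1398027)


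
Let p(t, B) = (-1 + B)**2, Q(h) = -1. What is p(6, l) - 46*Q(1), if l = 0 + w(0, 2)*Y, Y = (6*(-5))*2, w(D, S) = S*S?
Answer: 58127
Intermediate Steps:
w(D, S) = S**2
Y = -60 (Y = -30*2 = -60)
l = -240 (l = 0 + 2**2*(-60) = 0 + 4*(-60) = 0 - 240 = -240)
p(6, l) - 46*Q(1) = (-1 - 240)**2 - 46*(-1) = (-241)**2 + 46 = 58081 + 46 = 58127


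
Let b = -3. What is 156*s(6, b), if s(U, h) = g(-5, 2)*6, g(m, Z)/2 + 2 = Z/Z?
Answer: -1872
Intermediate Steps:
g(m, Z) = -2 (g(m, Z) = -4 + 2*(Z/Z) = -4 + 2*1 = -4 + 2 = -2)
s(U, h) = -12 (s(U, h) = -2*6 = -12)
156*s(6, b) = 156*(-12) = -1872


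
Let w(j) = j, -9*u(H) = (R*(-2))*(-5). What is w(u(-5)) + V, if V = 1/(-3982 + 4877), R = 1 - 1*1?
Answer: 1/895 ≈ 0.0011173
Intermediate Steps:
R = 0 (R = 1 - 1 = 0)
u(H) = 0 (u(H) = -0*(-2)*(-5)/9 = -0*(-5) = -⅑*0 = 0)
V = 1/895 ≈ 0.0011173
w(u(-5)) + V = 0 + 1/895 = 1/895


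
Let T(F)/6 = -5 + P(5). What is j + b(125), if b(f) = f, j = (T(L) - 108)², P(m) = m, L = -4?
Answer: 11789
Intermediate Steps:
T(F) = 0 (T(F) = 6*(-5 + 5) = 6*0 = 0)
j = 11664 (j = (0 - 108)² = (-108)² = 11664)
j + b(125) = 11664 + 125 = 11789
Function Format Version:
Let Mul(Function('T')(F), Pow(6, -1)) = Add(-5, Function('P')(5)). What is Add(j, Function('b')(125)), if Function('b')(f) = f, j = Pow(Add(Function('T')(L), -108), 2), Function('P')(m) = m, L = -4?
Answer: 11789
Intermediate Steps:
Function('T')(F) = 0 (Function('T')(F) = Mul(6, Add(-5, 5)) = Mul(6, 0) = 0)
j = 11664 (j = Pow(Add(0, -108), 2) = Pow(-108, 2) = 11664)
Add(j, Function('b')(125)) = Add(11664, 125) = 11789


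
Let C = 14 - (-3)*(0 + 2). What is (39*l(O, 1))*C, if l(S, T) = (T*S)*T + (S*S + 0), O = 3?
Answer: 9360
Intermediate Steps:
l(S, T) = S**2 + S*T**2 (l(S, T) = (S*T)*T + (S**2 + 0) = S*T**2 + S**2 = S**2 + S*T**2)
C = 20 (C = 14 - (-3)*2 = 14 - 1*(-6) = 14 + 6 = 20)
(39*l(O, 1))*C = (39*(3*(3 + 1**2)))*20 = (39*(3*(3 + 1)))*20 = (39*(3*4))*20 = (39*12)*20 = 468*20 = 9360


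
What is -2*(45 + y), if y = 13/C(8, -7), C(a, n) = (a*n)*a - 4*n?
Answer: -18887/210 ≈ -89.938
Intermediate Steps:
C(a, n) = -4*n + n*a² (C(a, n) = n*a² - 4*n = -4*n + n*a²)
y = -13/420 (y = 13/((-7*(-4 + 8²))) = 13/((-7*(-4 + 64))) = 13/((-7*60)) = 13/(-420) = 13*(-1/420) = -13/420 ≈ -0.030952)
-2*(45 + y) = -2*(45 - 13/420) = -2*18887/420 = -18887/210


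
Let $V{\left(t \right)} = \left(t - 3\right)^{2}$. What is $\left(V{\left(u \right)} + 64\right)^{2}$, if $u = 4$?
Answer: $4225$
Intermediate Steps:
$V{\left(t \right)} = \left(-3 + t\right)^{2}$
$\left(V{\left(u \right)} + 64\right)^{2} = \left(\left(-3 + 4\right)^{2} + 64\right)^{2} = \left(1^{2} + 64\right)^{2} = \left(1 + 64\right)^{2} = 65^{2} = 4225$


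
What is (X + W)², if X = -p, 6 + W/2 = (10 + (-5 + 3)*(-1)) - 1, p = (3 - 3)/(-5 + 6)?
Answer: 100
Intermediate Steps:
p = 0 (p = 0/1 = 0*1 = 0)
W = 10 (W = -12 + 2*((10 + (-5 + 3)*(-1)) - 1) = -12 + 2*((10 - 2*(-1)) - 1) = -12 + 2*((10 + 2) - 1) = -12 + 2*(12 - 1) = -12 + 2*11 = -12 + 22 = 10)
X = 0 (X = -1*0 = 0)
(X + W)² = (0 + 10)² = 10² = 100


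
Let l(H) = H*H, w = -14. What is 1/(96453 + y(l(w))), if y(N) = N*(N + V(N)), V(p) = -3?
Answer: 1/134281 ≈ 7.4471e-6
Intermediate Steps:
l(H) = H²
y(N) = N*(-3 + N) (y(N) = N*(N - 3) = N*(-3 + N))
1/(96453 + y(l(w))) = 1/(96453 + (-14)²*(-3 + (-14)²)) = 1/(96453 + 196*(-3 + 196)) = 1/(96453 + 196*193) = 1/(96453 + 37828) = 1/134281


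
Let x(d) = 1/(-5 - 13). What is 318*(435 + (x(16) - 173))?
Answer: 249895/3 ≈ 83298.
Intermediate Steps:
x(d) = -1/18 (x(d) = 1/(-18) = -1/18)
318*(435 + (x(16) - 173)) = 318*(435 + (-1/18 - 173)) = 318*(435 - 3115/18) = 318*(4715/18) = 249895/3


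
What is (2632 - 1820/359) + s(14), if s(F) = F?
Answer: 948094/359 ≈ 2640.9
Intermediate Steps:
(2632 - 1820/359) + s(14) = (2632 - 1820/359) + 14 = 943068/359 + 14 = 948094/359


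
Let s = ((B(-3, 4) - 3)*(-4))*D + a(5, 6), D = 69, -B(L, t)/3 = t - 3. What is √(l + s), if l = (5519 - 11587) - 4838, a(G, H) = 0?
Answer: 5*I*√370 ≈ 96.177*I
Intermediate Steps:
B(L, t) = 9 - 3*t (B(L, t) = -3*(t - 3) = -3*(-3 + t) = 9 - 3*t)
l = -10906 (l = -6068 - 4838 = -10906)
s = 1656 (s = (((9 - 3*4) - 3)*(-4))*69 + 0 = (((9 - 12) - 3)*(-4))*69 + 0 = ((-3 - 3)*(-4))*69 + 0 = -6*(-4)*69 + 0 = 24*69 + 0 = 1656 + 0 = 1656)
√(l + s) = √(-10906 + 1656) = √(-9250) = 5*I*√370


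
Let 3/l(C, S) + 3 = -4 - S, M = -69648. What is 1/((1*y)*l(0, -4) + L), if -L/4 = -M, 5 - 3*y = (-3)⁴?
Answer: -3/835700 ≈ -3.5898e-6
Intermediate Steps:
l(C, S) = 3/(-7 - S) (l(C, S) = 3/(-3 + (-4 - S)) = 3/(-7 - S))
y = -76/3 (y = 5/3 - ⅓*(-3)⁴ = 5/3 - ⅓*81 = 5/3 - 27 = -76/3 ≈ -25.333)
L = -278592 (L = -(-4)*(-69648) = -4*69648 = -278592)
1/((1*y)*l(0, -4) + L) = 1/((1*(-76/3))*(-3/(7 - 4)) - 278592) = 1/(-(-76)/3 - 278592) = 1/(-76/3*(-1) - 278592) = 1/(76/3 - 278592) = 1/(-835700/3) = -3/835700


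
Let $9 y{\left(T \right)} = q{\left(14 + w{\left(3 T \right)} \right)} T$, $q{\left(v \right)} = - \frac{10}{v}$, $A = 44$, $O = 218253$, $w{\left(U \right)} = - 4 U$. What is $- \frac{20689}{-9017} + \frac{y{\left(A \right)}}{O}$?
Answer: $\frac{10444206184961}{4551954627213} \approx 2.2944$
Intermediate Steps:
$y{\left(T \right)} = - \frac{10 T}{9 \left(14 - 12 T\right)}$ ($y{\left(T \right)} = \frac{- \frac{10}{14 - 4 \cdot 3 T} T}{9} = \frac{- \frac{10}{14 - 12 T} T}{9} = \frac{\left(-10\right) T \frac{1}{14 - 12 T}}{9} = - \frac{10 T}{9 \left(14 - 12 T\right)}$)
$- \frac{20689}{-9017} + \frac{y{\left(A \right)}}{O} = - \frac{20689}{-9017} + \frac{\frac{5}{9} \cdot 44 \frac{1}{-7 + 6 \cdot 44}}{218253} = \left(-20689\right) \left(- \frac{1}{9017}\right) + \frac{5}{9} \cdot 44 \frac{1}{-7 + 264} \cdot \frac{1}{218253} = \frac{20689}{9017} + \frac{5}{9} \cdot 44 \cdot \frac{1}{257} \cdot \frac{1}{218253} = \frac{20689}{9017} + \frac{220}{2313} \cdot \frac{1}{218253} = \frac{20689}{9017} + \frac{220}{504819189} = \frac{10444206184961}{4551954627213}$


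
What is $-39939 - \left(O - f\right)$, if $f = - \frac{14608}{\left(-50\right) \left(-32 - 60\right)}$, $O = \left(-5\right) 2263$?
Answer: $- \frac{16460626}{575} \approx -28627.0$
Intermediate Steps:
$O = -11315$
$f = - \frac{1826}{575}$ ($f = - \frac{14608}{\left(-50\right) \left(-92\right)} = - \frac{14608}{4600} = \left(-14608\right) \frac{1}{4600} = - \frac{1826}{575} \approx -3.1757$)
$-39939 - \left(O - f\right) = -39939 - - \frac{6504299}{575} = -39939 + \left(- \frac{1826}{575} + 11315\right) = -39939 + \frac{6504299}{575} = - \frac{16460626}{575}$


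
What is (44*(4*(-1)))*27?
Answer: -4752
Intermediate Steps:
(44*(4*(-1)))*27 = (44*(-4))*27 = -176*27 = -4752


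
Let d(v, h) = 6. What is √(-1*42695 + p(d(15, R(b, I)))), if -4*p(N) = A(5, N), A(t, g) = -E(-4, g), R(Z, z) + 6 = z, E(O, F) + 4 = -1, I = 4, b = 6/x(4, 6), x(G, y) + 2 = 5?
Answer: I*√170785/2 ≈ 206.63*I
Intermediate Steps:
x(G, y) = 3 (x(G, y) = -2 + 5 = 3)
b = 2 (b = 6/3 = 6*(⅓) = 2)
E(O, F) = -5 (E(O, F) = -4 - 1 = -5)
R(Z, z) = -6 + z
A(t, g) = 5 (A(t, g) = -1*(-5) = 5)
p(N) = -5/4 (p(N) = -¼*5 = -5/4)
√(-1*42695 + p(d(15, R(b, I)))) = √(-1*42695 - 5/4) = √(-42695 - 5/4) = √(-170785/4) = I*√170785/2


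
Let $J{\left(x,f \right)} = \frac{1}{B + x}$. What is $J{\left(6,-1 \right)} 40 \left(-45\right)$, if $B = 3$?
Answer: $-200$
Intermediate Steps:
$J{\left(x,f \right)} = \frac{1}{3 + x}$
$J{\left(6,-1 \right)} 40 \left(-45\right) = \frac{1}{3 + 6} \cdot 40 \left(-45\right) = \frac{1}{9} \cdot 40 \left(-45\right) = \frac{40}{9} \left(-45\right) = -200$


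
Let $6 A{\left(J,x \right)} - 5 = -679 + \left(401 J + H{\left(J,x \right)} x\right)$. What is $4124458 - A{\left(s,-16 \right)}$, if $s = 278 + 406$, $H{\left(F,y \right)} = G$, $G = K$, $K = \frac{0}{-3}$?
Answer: $\frac{12236569}{3} \approx 4.0789 \cdot 10^{6}$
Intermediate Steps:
$K = 0$ ($K = 0 \left(- \frac{1}{3}\right) = 0$)
$G = 0$
$H{\left(F,y \right)} = 0$
$s = 684$
$A{\left(J,x \right)} = - \frac{337}{3} + \frac{401 J}{6}$ ($A{\left(J,x \right)} = \frac{5}{6} + \frac{-679 + \left(401 J + 0 x\right)}{6} = \frac{5}{6} + \frac{-679 + \left(401 J + 0\right)}{6} = \frac{5}{6} + \frac{-679 + 401 J}{6} = \frac{5}{6} + \left(- \frac{679}{6} + \frac{401 J}{6}\right) = - \frac{337}{3} + \frac{401 J}{6}$)
$4124458 - A{\left(s,-16 \right)} = 4124458 - \left(- \frac{337}{3} + \frac{401}{6} \cdot 684\right) = 4124458 - \left(- \frac{337}{3} + 45714\right) = 4124458 - \frac{136805}{3} = \frac{12236569}{3}$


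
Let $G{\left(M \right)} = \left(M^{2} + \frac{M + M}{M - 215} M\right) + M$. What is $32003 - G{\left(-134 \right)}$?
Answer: $\frac{4985081}{349} \approx 14284.0$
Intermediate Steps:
$G{\left(M \right)} = M + M^{2} + \frac{2 M^{2}}{-215 + M}$ ($G{\left(M \right)} = \left(M^{2} + \frac{2 M}{-215 + M} M\right) + M = \left(M^{2} + \frac{2 M^{2}}{-215 + M}\right) + M = M + M^{2} + \frac{2 M^{2}}{-215 + M}$)
$32003 - G{\left(-134 \right)} = 32003 - - \frac{134 \left(-215 + \left(-134\right)^{2} - -28408\right)}{-215 - 134} = 32003 - - \frac{134 \left(-215 + 17956 + 28408\right)}{-349} = 32003 - \left(-134\right) \left(- \frac{1}{349}\right) 46149 = 32003 - \frac{6183966}{349} = \frac{4985081}{349}$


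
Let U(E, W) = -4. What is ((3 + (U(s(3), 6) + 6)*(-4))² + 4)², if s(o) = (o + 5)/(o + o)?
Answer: 841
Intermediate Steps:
s(o) = (5 + o)/(2*o) (s(o) = (5 + o)/((2*o)) = (5 + o)*(1/(2*o)) = (5 + o)/(2*o))
((3 + (U(s(3), 6) + 6)*(-4))² + 4)² = ((3 + (-4 + 6)*(-4))² + 4)² = ((3 + 2*(-4))² + 4)² = ((3 - 8)² + 4)² = ((-5)² + 4)² = (25 + 4)² = 29² = 841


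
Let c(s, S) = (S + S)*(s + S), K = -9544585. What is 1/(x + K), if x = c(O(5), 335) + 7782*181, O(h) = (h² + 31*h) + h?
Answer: -1/7787643 ≈ -1.2841e-7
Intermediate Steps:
O(h) = h² + 32*h
c(s, S) = 2*S*(S + s) (c(s, S) = (2*S)*(S + s) = 2*S*(S + s))
x = 1756942 (x = 2*335*(335 + 5*(32 + 5)) + 7782*181 = 2*335*(335 + 5*37) + 1408542 = 2*335*(335 + 185) + 1408542 = 2*335*520 + 1408542 = 348400 + 1408542 = 1756942)
1/(x + K) = 1/(1756942 - 9544585) = 1/(-7787643) = -1/7787643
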